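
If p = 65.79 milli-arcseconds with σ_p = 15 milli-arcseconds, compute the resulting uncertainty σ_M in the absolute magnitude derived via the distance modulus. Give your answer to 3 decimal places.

σ_M = 0.495 mag

M = m − 5 log₁₀ d + 5 = m + 5 log₁₀ p + 5, so ∂M/∂p = 5/(p ln 10).
σ_M = (5/ln 10) · (σ_p/p) = 2.1715 × 15/65.79 = 2.1715 × 0.228 = 0.4951.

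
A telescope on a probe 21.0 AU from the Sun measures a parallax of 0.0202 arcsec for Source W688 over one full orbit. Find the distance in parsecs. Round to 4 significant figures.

1040 pc

With baseline B (in AU) and parallax p (in arcsec), d = B/p parsecs.
d = 21.0 / 0.0202 = 1039.6 pc.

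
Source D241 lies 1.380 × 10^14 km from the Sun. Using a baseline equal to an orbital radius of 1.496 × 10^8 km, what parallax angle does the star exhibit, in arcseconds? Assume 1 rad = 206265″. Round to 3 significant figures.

θ ≈ B/d = (1.496 × 10^8) / (1.380 × 10^14) = 1.0841 × 10^-6 rad.
In arcseconds: 1.0841 × 10^-6 × 206265 = 0.22361″.

0.224 arcsec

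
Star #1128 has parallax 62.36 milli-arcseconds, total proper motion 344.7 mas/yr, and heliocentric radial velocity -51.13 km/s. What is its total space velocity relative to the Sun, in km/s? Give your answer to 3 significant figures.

57.5 km/s

d = 1/p = 1/0.06236″ = 16.036 pc.
μ = 344.7 mas/yr = 0.3447 ″/yr.
v_t = 4.740 μ d = 4.740 × 0.3447 × 16.036 = 26.201 km/s.
v = √(v_r² + v_t²) = √((-51.13)² + 26.201²) = √3300.77 = 57.452 km/s.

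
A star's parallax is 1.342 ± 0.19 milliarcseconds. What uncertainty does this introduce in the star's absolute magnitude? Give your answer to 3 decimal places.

M = m − 5 log₁₀ d + 5 = m + 5 log₁₀ p + 5, so ∂M/∂p = 5/(p ln 10).
σ_M = (5/ln 10) · (σ_p/p) = 2.1715 × 0.19/1.342 = 2.1715 × 0.14158 = 0.30744.

σ_M = 0.307 mag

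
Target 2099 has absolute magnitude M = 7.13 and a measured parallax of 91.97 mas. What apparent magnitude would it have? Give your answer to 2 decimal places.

d = 1/p = 1/0.09197″ = 10.873 pc.
m − M = 5 log₁₀ d − 5 = 5 log₁₀(10.873) − 5 = 5.1817 − 5 = 0.1817.
m = M + (m − M) = 7.13 + 0.1817 = 7.31.

m = 7.31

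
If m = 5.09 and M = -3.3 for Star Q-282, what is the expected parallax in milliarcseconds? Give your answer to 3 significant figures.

m − M = 5.09 − (-3.3) = 8.39.
d = 10^((m−M)/5 + 1) = 10^2.678 = 476.43 pc.
p = 1/d = 1/476.43 = 0.0020989 arcsec = 2.0989 mas.

2.10 mas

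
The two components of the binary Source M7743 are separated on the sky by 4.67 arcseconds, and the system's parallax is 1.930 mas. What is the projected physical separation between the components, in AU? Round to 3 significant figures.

d = 1/p = 1/0.001930″ = 518.13 pc.
At distance d (pc), an angle of θ arcsec spans θ·d AU: s = 4.67 × 518.13 = 2419.7 AU.

2420 AU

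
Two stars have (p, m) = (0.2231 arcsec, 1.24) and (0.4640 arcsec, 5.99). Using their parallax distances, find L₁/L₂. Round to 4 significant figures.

d₁ = 1/p₁ = 1/0.2231″ = 4.4823 pc; d₂ = 1/p₂ = 1/0.4640″ = 2.1552 pc.
M₁ = m₁ − 5 log₁₀ d₁ + 5 = 1.24 − 3.2575 + 5 = 2.9825.
M₂ = 5.99 − 1.6674 + 5 = 9.3226.
L₁/L₂ = 10^(0.4(M₂ − M₁)) = 10^(0.4 × 6.3401) = 10^2.53604 = 343.59.

L₁/L₂ = 343.6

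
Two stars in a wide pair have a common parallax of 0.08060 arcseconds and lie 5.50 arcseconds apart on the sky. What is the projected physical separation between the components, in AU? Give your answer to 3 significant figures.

d = 1/p = 1/0.08060″ = 12.407 pc.
At distance d (pc), an angle of θ arcsec spans θ·d AU: s = 5.50 × 12.407 = 68.239 AU.

68.2 AU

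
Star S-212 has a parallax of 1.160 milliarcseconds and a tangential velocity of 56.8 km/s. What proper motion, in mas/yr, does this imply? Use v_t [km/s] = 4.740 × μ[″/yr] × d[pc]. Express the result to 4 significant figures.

d = 1/p = 1/0.001160″ = 862.07 pc.
μ = v_t / (4.74 d) = 56.8 / (4.74 × 862.07) = 56.8 / 4086.2 = 0.0139 ″/yr = 13.9 mas/yr.

13.90 mas/yr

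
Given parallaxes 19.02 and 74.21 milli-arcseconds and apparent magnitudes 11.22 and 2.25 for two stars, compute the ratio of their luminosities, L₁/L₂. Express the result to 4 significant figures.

d₁ = 1/p₁ = 1/0.01902″ = 52.576 pc; d₂ = 1/p₂ = 1/0.07421″ = 13.475 pc.
M₁ = m₁ − 5 log₁₀ d₁ + 5 = 11.22 − 8.6039 + 5 = 7.6161.
M₂ = 2.25 − 5.6476 + 5 = 1.6024.
L₁/L₂ = 10^(0.4(M₂ − M₁)) = 10^(0.4 × (-6.0137)) = 10^(-2.40548) = 0.0039312.

L₁/L₂ = 0.003931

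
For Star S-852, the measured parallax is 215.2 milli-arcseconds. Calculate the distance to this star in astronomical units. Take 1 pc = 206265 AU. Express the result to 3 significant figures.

p = 215.2 milli-arcseconds = 0.2152 arcsec.
d = 1/p = 1/0.2152 = 4.6468 pc.
In AU: 4.6468 × 206265 = 9.5847 × 10^5 AU.

958000 AU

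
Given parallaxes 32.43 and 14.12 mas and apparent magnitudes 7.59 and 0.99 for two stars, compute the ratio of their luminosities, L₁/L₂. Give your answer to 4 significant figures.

d₁ = 1/p₁ = 1/0.03243″ = 30.836 pc; d₂ = 1/p₂ = 1/0.01412″ = 70.822 pc.
M₁ = m₁ − 5 log₁₀ d₁ + 5 = 7.59 − 7.4453 + 5 = 5.1447.
M₂ = 0.99 − 9.2508 + 5 = -3.2608.
L₁/L₂ = 10^(0.4(M₂ − M₁)) = 10^(0.4 × (-8.4055)) = 10^(-3.36220) = 0.00043431.

L₁/L₂ = 0.0004343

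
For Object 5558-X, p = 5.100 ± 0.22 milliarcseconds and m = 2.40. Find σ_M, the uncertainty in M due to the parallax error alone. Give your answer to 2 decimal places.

M = m − 5 log₁₀ d + 5 = m + 5 log₁₀ p + 5, so ∂M/∂p = 5/(p ln 10).
σ_M = (5/ln 10) · (σ_p/p) = 2.1715 × 0.22/5.100 = 2.1715 × 0.043137 = 0.093672.

σ_M = 0.09 mag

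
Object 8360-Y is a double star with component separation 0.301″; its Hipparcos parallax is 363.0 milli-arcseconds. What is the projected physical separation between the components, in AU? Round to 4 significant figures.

d = 1/p = 1/0.3630″ = 2.7548 pc.
At distance d (pc), an angle of θ arcsec spans θ·d AU: s = 0.301 × 2.7548 = 0.82919 AU.

0.8292 AU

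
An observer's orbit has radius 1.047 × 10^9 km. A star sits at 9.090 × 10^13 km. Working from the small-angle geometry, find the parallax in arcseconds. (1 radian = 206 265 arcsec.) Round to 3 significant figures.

2.38 arcsec

θ ≈ B/d = (1.047 × 10^9) / (9.090 × 10^13) = 1.1518 × 10^-5 rad.
In arcseconds: 1.1518 × 10^-5 × 206265 = 2.3758″.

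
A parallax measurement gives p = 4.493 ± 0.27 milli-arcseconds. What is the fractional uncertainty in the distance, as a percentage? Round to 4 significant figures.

6.009%

For d = 1/p, |σ_d/d| = |σ_p/p|.
σ_p/p = 0.27 / 4.493 = 0.060093 = 6.0093%.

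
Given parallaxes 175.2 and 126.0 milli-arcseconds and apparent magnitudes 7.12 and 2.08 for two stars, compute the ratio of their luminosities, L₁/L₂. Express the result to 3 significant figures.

d₁ = 1/p₁ = 1/0.1752″ = 5.7078 pc; d₂ = 1/p₂ = 1/0.1260″ = 7.9365 pc.
M₁ = m₁ − 5 log₁₀ d₁ + 5 = 7.12 − 3.7823 + 5 = 8.3377.
M₂ = 2.08 − 4.4981 + 5 = 2.5819.
L₁/L₂ = 10^(0.4(M₂ − M₁)) = 10^(0.4 × (-5.7558)) = 10^(-2.30232) = 0.0049852.

L₁/L₂ = 0.00499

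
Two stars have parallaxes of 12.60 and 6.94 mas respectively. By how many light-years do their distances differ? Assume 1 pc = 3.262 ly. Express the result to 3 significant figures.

d_A = 1/0.01260″ = 79.365 pc; d_B = 1/0.006940″ = 144.09 pc.
|d_B − d_A| = |144.09 − 79.365| = 64.725 pc = 64.725 × 3.262 ly = 211.13 ly.

211 ly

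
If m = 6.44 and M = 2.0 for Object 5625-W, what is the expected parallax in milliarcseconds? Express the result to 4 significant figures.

12.94 mas

m − M = 6.44 − 2.0 = 4.44.
d = 10^((m−M)/5 + 1) = 10^1.888 = 77.268 pc.
p = 1/d = 1/77.268 = 0.012942 arcsec = 12.942 mas.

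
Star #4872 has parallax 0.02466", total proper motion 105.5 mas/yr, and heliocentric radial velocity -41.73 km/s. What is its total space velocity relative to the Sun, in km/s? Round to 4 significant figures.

d = 1/p = 1/0.02466″ = 40.552 pc.
μ = 105.5 mas/yr = 0.1055 ″/yr.
v_t = 4.740 μ d = 4.740 × 0.1055 × 40.552 = 20.279 km/s.
v = √(v_r² + v_t²) = √((-41.73)² + 20.279²) = √2152.63 = 46.396 km/s.

46.40 km/s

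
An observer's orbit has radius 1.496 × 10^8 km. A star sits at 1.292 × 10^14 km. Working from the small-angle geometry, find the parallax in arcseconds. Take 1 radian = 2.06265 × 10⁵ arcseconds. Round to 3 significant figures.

θ ≈ B/d = (1.496 × 10^8) / (1.292 × 10^14) = 1.1579 × 10^-6 rad.
In arcseconds: 1.1579 × 10^-6 × 206265 = 0.23883″.

0.239 arcsec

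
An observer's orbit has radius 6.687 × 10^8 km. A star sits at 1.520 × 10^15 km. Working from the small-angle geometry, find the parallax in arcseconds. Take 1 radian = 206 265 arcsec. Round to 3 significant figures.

θ ≈ B/d = (6.687 × 10^8) / (1.520 × 10^15) = 4.3993 × 10^-7 rad.
In arcseconds: 4.3993 × 10^-7 × 206265 = 0.090742″.

0.0907 arcsec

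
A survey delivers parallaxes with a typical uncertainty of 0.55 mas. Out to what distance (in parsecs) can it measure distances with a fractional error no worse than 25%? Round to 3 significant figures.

455 pc

σ_d/d = σ_p/p, so the condition is σ_p/p ≤ 0.25, i.e. p ≥ σ_p/0.25.
p_min = 0.55/0.25 = 2.2 mas = 0.0022 arcsec.
d_max = 1/p_min = 1/0.0022 = 454.55 pc.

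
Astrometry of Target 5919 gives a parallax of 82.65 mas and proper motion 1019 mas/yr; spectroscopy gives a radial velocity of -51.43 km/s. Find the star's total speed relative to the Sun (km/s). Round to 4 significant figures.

d = 1/p = 1/0.08265″ = 12.099 pc.
μ = 1019 mas/yr = 1.019 ″/yr.
v_t = 4.740 μ d = 4.740 × 1.019 × 12.099 = 58.439 km/s.
v = √(v_r² + v_t²) = √((-51.43)² + 58.439²) = √6060.16 = 77.847 km/s.

77.85 km/s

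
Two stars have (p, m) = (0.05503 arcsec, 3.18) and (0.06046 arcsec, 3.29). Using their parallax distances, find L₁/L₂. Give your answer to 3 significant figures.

L₁/L₂ = 1.34

d₁ = 1/p₁ = 1/0.05503″ = 18.172 pc; d₂ = 1/p₂ = 1/0.06046″ = 16.54 pc.
M₁ = m₁ − 5 log₁₀ d₁ + 5 = 3.18 − 6.2970 + 5 = 1.8830.
M₂ = 3.29 − 6.0927 + 5 = 2.1973.
L₁/L₂ = 10^(0.4(M₂ − M₁)) = 10^(0.4 × 0.3143) = 10^0.12572 = 1.3357.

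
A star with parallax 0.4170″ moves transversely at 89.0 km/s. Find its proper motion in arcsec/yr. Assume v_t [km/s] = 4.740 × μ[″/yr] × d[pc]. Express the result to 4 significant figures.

7.830 arcsec/yr

d = 1/p = 1/0.4170″ = 2.3981 pc.
μ = v_t / (4.74 d) = 89.0 / (4.74 × 2.3981) = 89.0 / 11.367 = 7.8297 ″/yr.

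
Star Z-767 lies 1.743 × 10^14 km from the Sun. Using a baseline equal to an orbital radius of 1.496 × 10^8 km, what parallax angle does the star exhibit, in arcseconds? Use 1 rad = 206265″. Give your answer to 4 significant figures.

0.1770 arcsec

θ ≈ B/d = (1.496 × 10^8) / (1.743 × 10^14) = 8.5829 × 10^-7 rad.
In arcseconds: 8.5829 × 10^-7 × 206265 = 0.17704″.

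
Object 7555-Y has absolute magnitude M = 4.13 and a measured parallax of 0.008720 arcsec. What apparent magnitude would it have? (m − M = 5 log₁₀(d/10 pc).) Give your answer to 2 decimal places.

m = 9.43

d = 1/p = 1/0.008720″ = 114.68 pc.
m − M = 5 log₁₀ d − 5 = 5 log₁₀(114.68) − 5 = 10.2974 − 5 = 5.2974.
m = M + (m − M) = 4.13 + 5.2974 = 9.43.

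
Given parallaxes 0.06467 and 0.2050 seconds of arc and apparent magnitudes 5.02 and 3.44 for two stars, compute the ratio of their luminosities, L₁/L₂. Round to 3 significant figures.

d₁ = 1/p₁ = 1/0.06467″ = 15.463 pc; d₂ = 1/p₂ = 1/0.2050″ = 4.878 pc.
M₁ = m₁ − 5 log₁₀ d₁ + 5 = 5.02 − 5.9465 + 5 = 4.0735.
M₂ = 3.44 − 3.4412 + 5 = 4.9988.
L₁/L₂ = 10^(0.4(M₂ − M₁)) = 10^(0.4 × 0.9253) = 10^0.37012 = 2.3449.

L₁/L₂ = 2.34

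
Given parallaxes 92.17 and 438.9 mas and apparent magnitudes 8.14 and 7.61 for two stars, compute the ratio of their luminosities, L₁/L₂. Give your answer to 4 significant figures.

d₁ = 1/p₁ = 1/0.09217″ = 10.85 pc; d₂ = 1/p₂ = 1/0.4389″ = 2.2784 pc.
M₁ = m₁ − 5 log₁₀ d₁ + 5 = 8.14 − 5.1771 + 5 = 7.9629.
M₂ = 7.61 − 1.7881 + 5 = 10.8219.
L₁/L₂ = 10^(0.4(M₂ − M₁)) = 10^(0.4 × 2.8590) = 10^1.14360 = 13.919.

L₁/L₂ = 13.92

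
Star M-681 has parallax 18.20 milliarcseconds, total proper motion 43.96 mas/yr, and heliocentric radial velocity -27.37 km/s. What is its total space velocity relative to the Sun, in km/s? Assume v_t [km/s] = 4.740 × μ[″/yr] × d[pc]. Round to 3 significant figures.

29.7 km/s

d = 1/p = 1/0.01820″ = 54.945 pc.
μ = 43.96 mas/yr = 0.04396 ″/yr.
v_t = 4.740 μ d = 4.740 × 0.04396 × 54.945 = 11.449 km/s.
v = √(v_r² + v_t²) = √((-27.37)² + 11.449²) = √880.197 = 29.668 km/s.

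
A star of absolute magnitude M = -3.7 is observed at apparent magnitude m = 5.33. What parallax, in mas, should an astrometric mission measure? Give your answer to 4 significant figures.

1.563 mas

m − M = 5.33 − (-3.7) = 9.03.
d = 10^((m−M)/5 + 1) = 10^2.806 = 639.73 pc.
p = 1/d = 1/639.73 = 0.0015632 arcsec = 1.5632 mas.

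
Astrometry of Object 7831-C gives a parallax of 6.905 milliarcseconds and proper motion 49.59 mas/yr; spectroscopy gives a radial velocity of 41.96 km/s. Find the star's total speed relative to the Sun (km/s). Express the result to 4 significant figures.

d = 1/p = 1/0.006905″ = 144.82 pc.
μ = 49.59 mas/yr = 0.04959 ″/yr.
v_t = 4.740 μ d = 4.740 × 0.04959 × 144.82 = 34.041 km/s.
v = √(v_r² + v_t²) = √(41.96² + 34.041²) = √2919.43 = 54.032 km/s.

54.03 km/s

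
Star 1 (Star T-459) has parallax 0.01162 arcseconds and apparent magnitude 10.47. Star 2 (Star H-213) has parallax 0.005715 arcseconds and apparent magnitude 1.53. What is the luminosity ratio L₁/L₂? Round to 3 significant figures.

d₁ = 1/p₁ = 1/0.01162″ = 86.059 pc; d₂ = 1/p₂ = 1/0.005715″ = 174.98 pc.
M₁ = m₁ − 5 log₁₀ d₁ + 5 = 10.47 − 9.6740 + 5 = 5.7960.
M₂ = 1.53 − 11.2149 + 5 = -4.6849.
L₁/L₂ = 10^(0.4(M₂ − M₁)) = 10^(0.4 × (-10.4809)) = 10^(-4.19236) = 0.000064216.

L₁/L₂ = 6.42 × 10^-5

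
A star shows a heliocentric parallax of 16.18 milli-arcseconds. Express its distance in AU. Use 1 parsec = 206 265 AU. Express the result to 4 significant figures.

1.275 × 10^7 AU

p = 16.18 milli-arcseconds = 0.01618 arcsec.
d = 1/p = 1/0.01618 = 61.805 pc.
In AU: 61.805 × 206265 = 1.2748 × 10^7 AU.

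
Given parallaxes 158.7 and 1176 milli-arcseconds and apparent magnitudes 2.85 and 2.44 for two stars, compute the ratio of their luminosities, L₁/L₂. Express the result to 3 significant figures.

d₁ = 1/p₁ = 1/0.1587″ = 6.3012 pc; d₂ = 1/p₂ = 1/1.176″ = 0.85034 pc.
M₁ = m₁ − 5 log₁₀ d₁ + 5 = 2.85 − 3.9971 + 5 = 3.8529.
M₂ = 2.44 − (-0.3520) + 5 = 7.7920.
L₁/L₂ = 10^(0.4(M₂ − M₁)) = 10^(0.4 × 3.9391) = 10^1.57564 = 37.639.

L₁/L₂ = 37.6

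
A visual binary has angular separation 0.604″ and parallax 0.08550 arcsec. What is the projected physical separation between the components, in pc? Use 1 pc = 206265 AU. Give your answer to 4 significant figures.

d = 1/p = 1/0.08550″ = 11.696 pc.
At distance d (pc), an angle of θ arcsec spans θ·d AU: s = 0.604 × 11.696 = 7.0644 AU.
= 7.0644 / 206265 = 3.4249 × 10^-5 pc.

3.425 × 10^-5 pc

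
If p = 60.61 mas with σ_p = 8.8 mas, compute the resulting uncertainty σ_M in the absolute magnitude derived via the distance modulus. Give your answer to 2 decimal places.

σ_M = 0.32 mag

M = m − 5 log₁₀ d + 5 = m + 5 log₁₀ p + 5, so ∂M/∂p = 5/(p ln 10).
σ_M = (5/ln 10) · (σ_p/p) = 2.1715 × 8.8/60.61 = 2.1715 × 0.14519 = 0.31528.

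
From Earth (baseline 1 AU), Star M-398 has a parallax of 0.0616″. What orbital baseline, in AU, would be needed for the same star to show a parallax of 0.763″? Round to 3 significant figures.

12.4 AU

Parallax scales linearly with baseline: p ∝ B, so B = p_target / p_Earth × 1 AU.
B = 0.763 / 0.0616 = 12.386 AU.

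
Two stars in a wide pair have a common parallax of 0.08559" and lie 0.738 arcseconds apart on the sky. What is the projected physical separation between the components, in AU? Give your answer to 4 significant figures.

8.623 AU

d = 1/p = 1/0.08559″ = 11.684 pc.
At distance d (pc), an angle of θ arcsec spans θ·d AU: s = 0.738 × 11.684 = 8.6228 AU.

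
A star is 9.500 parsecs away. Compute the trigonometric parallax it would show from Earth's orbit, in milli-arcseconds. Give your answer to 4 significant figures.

p = 1/d = 1/9.5 = 0.10526 arcsec.
= 0.10526 × 1000 = 105.26 mas.

105.3 mas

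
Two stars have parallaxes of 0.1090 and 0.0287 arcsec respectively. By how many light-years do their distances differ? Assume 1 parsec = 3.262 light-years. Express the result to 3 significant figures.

83.7 ly

d_A = 1/0.1090″ = 9.1743 pc; d_B = 1/0.02870″ = 34.843 pc.
|d_B − d_A| = |34.843 − 9.1743| = 25.669 pc = 25.669 × 3.262 ly = 83.732 ly.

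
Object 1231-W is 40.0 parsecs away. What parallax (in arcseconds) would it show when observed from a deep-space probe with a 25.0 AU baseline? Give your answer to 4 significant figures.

0.6250 arcsec

p (arcsec) = B (AU) / d (pc).
p = 25.0 / 40.0 = 0.625 arcsec.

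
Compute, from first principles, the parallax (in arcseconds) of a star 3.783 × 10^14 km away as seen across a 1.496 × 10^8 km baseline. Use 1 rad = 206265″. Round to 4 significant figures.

θ ≈ B/d = (1.496 × 10^8) / (3.783 × 10^14) = 3.9545 × 10^-7 rad.
In arcseconds: 3.9545 × 10^-7 × 206265 = 0.081567″.

0.08157 arcsec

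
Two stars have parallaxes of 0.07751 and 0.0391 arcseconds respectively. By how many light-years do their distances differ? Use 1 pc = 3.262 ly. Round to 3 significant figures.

41.3 ly

d_A = 1/0.07751″ = 12.902 pc; d_B = 1/0.03910″ = 25.575 pc.
|d_B − d_A| = |25.575 − 12.902| = 12.673 pc = 12.673 × 3.262 ly = 41.339 ly.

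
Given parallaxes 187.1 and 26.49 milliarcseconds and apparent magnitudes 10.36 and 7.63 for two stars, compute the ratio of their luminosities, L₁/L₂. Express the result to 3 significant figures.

L₁/L₂ = 0.00162

d₁ = 1/p₁ = 1/0.1871″ = 5.3447 pc; d₂ = 1/p₂ = 1/0.02649″ = 37.75 pc.
M₁ = m₁ − 5 log₁₀ d₁ + 5 = 10.36 − 3.6396 + 5 = 11.7204.
M₂ = 7.63 − 7.8846 + 5 = 4.7454.
L₁/L₂ = 10^(0.4(M₂ − M₁)) = 10^(0.4 × (-6.9750)) = 10^(-2.79000) = 0.0016218.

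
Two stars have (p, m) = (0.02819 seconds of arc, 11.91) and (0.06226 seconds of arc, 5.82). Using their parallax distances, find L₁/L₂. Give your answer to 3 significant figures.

d₁ = 1/p₁ = 1/0.02819″ = 35.474 pc; d₂ = 1/p₂ = 1/0.06226″ = 16.062 pc.
M₁ = m₁ − 5 log₁₀ d₁ + 5 = 11.91 − 7.7496 + 5 = 9.1604.
M₂ = 5.82 − 6.0290 + 5 = 4.7910.
L₁/L₂ = 10^(0.4(M₂ − M₁)) = 10^(0.4 × (-4.3694)) = 10^(-1.74776) = 0.017875.

L₁/L₂ = 0.0179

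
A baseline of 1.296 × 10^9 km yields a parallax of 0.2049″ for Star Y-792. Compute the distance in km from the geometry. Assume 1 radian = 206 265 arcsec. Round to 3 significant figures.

1.30 × 10^15 km

θ = 0.2049″ = 0.2049/206265 = 9.9338 × 10^-7 rad.
d = B/θ = (1.296 × 10^9) / (9.9338 × 10^-7) = 1.3046 × 10^15 km.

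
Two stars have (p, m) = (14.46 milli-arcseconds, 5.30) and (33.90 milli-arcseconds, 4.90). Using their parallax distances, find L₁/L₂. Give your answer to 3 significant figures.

L₁/L₂ = 3.80

d₁ = 1/p₁ = 1/0.01446″ = 69.156 pc; d₂ = 1/p₂ = 1/0.03390″ = 29.499 pc.
M₁ = m₁ − 5 log₁₀ d₁ + 5 = 5.30 − 9.1991 + 5 = 1.1009.
M₂ = 4.90 − 7.3490 + 5 = 2.5510.
L₁/L₂ = 10^(0.4(M₂ − M₁)) = 10^(0.4 × 1.4501) = 10^0.58004 = 3.8022.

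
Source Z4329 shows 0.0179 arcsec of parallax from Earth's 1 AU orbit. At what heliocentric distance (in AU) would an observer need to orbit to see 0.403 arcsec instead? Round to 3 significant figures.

Parallax scales linearly with baseline: p ∝ B, so B = p_target / p_Earth × 1 AU.
B = 0.403 / 0.0179 = 22.514 AU.

22.5 AU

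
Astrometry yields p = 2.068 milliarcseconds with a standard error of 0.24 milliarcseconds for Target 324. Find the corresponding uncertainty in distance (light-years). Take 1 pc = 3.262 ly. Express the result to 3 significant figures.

183 ly

d = 1/p, so σ_d = σ_p / p².
σ_d = 0.000240 / (0.002068)² = 0.000240 / 0.0000042766 = 56.119 pc = 56.119 × 3.262 ly = 183.06 ly.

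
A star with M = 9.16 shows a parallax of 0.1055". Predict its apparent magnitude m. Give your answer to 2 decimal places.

d = 1/p = 1/0.1055″ = 9.4787 pc.
m − M = 5 log₁₀ d − 5 = 5 log₁₀(9.4787) − 5 = 4.8837 − 5 = -0.1163.
m = M + (m − M) = 9.16 + (-0.1163) = 9.04.

m = 9.04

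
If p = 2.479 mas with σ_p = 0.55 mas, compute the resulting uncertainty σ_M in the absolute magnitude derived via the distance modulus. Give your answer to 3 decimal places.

σ_M = 0.482 mag

M = m − 5 log₁₀ d + 5 = m + 5 log₁₀ p + 5, so ∂M/∂p = 5/(p ln 10).
σ_M = (5/ln 10) · (σ_p/p) = 2.1715 × 0.55/2.479 = 2.1715 × 0.22186 = 0.48177.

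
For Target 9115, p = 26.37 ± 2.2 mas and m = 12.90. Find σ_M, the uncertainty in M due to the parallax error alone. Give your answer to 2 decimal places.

σ_M = 0.18 mag

M = m − 5 log₁₀ d + 5 = m + 5 log₁₀ p + 5, so ∂M/∂p = 5/(p ln 10).
σ_M = (5/ln 10) · (σ_p/p) = 2.1715 × 2.2/26.37 = 2.1715 × 0.083428 = 0.18116.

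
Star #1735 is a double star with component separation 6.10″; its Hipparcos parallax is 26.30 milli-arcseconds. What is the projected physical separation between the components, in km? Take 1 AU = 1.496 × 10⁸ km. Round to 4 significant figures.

d = 1/p = 1/0.02630″ = 38.023 pc.
At distance d (pc), an angle of θ arcsec spans θ·d AU: s = 6.10 × 38.023 = 231.94 AU.
= 231.94 × 1.496 × 10⁸ km = 3.4698 × 10^10 km.

3.470 × 10^10 km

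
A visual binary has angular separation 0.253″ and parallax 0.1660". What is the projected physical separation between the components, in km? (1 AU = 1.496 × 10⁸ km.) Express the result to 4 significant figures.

2.280 × 10^8 km

d = 1/p = 1/0.1660″ = 6.0241 pc.
At distance d (pc), an angle of θ arcsec spans θ·d AU: s = 0.253 × 6.0241 = 1.5241 AU.
= 1.5241 × 1.496 × 10⁸ km = 2.2801 × 10^8 km.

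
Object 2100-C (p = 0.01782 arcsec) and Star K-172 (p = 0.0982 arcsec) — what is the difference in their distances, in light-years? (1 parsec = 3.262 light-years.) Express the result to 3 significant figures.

150 ly

d_A = 1/0.01782″ = 56.117 pc; d_B = 1/0.09820″ = 10.183 pc.
|d_B − d_A| = |10.183 − 56.117| = 45.934 pc = 45.934 × 3.262 ly = 149.84 ly.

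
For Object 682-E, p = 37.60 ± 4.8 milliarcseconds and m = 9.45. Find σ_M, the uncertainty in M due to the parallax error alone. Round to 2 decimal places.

M = m − 5 log₁₀ d + 5 = m + 5 log₁₀ p + 5, so ∂M/∂p = 5/(p ln 10).
σ_M = (5/ln 10) · (σ_p/p) = 2.1715 × 4.8/37.60 = 2.1715 × 0.12766 = 0.27721.

σ_M = 0.28 mag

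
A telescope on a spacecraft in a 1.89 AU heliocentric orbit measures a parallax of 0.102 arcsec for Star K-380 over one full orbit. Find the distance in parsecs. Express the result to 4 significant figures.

18.53 pc

With baseline B (in AU) and parallax p (in arcsec), d = B/p parsecs.
d = 1.89 / 0.102 = 18.529 pc.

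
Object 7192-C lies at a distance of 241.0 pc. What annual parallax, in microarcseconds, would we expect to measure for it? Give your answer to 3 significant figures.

4150 μas

p = 1/d = 1/241 = 0.0041494 arcsec.
= 0.0041494 × 10⁶ = 4149.4 μas.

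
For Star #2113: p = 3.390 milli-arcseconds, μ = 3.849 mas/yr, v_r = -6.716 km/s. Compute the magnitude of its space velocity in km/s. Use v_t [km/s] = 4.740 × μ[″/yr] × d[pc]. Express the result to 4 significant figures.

8.606 km/s

d = 1/p = 1/0.003390″ = 294.99 pc.
μ = 3.849 mas/yr = 0.003849 ″/yr.
v_t = 4.740 μ d = 4.740 × 0.003849 × 294.99 = 5.3819 km/s.
v = √(v_r² + v_t²) = √((-6.716)² + 5.3819²) = √74.0695 = 8.6064 km/s.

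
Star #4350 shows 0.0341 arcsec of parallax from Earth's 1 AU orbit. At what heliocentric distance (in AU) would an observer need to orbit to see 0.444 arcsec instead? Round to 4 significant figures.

13.02 AU

Parallax scales linearly with baseline: p ∝ B, so B = p_target / p_Earth × 1 AU.
B = 0.444 / 0.0341 = 13.021 AU.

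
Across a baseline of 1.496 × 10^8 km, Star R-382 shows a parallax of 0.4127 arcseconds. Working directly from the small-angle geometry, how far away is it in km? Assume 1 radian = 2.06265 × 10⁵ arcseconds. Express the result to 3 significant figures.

θ = 0.4127″ = 0.4127/206265 = 2.0008 × 10^-6 rad.
d = B/θ = (1.496 × 10^8) / (2.0008 × 10^-6) = 7.4770 × 10^13 km.

7.48 × 10^13 km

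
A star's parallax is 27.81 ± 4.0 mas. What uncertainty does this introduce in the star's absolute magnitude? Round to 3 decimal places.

M = m − 5 log₁₀ d + 5 = m + 5 log₁₀ p + 5, so ∂M/∂p = 5/(p ln 10).
σ_M = (5/ln 10) · (σ_p/p) = 2.1715 × 4.0/27.81 = 2.1715 × 0.14383 = 0.31233.

σ_M = 0.312 mag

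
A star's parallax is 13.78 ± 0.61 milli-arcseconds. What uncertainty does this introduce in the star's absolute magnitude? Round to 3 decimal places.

σ_M = 0.096 mag

M = m − 5 log₁₀ d + 5 = m + 5 log₁₀ p + 5, so ∂M/∂p = 5/(p ln 10).
σ_M = (5/ln 10) · (σ_p/p) = 2.1715 × 0.61/13.78 = 2.1715 × 0.044267 = 0.096126.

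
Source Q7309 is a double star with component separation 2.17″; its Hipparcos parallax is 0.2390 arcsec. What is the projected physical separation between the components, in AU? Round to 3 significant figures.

d = 1/p = 1/0.2390″ = 4.1841 pc.
At distance d (pc), an angle of θ arcsec spans θ·d AU: s = 2.17 × 4.1841 = 9.0795 AU.

9.08 AU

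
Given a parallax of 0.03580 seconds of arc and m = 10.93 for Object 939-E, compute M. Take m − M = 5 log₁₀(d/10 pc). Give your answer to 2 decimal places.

d = 1/p = 1/0.03580″ = 27.933 pc.
m − M = 5 log₁₀(27.933) − 5 = 7.2306 − 5 = 2.2306.
M = m − (m − M) = 10.93 − 2.2306 = 8.70.

M = 8.70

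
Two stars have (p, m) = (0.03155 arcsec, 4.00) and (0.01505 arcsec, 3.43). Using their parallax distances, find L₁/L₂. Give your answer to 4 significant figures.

L₁/L₂ = 0.1346

d₁ = 1/p₁ = 1/0.03155″ = 31.696 pc; d₂ = 1/p₂ = 1/0.01505″ = 66.445 pc.
M₁ = m₁ − 5 log₁₀ d₁ + 5 = 4.00 − 7.5050 + 5 = 1.4950.
M₂ = 3.43 − 9.1123 + 5 = -0.6823.
L₁/L₂ = 10^(0.4(M₂ − M₁)) = 10^(0.4 × (-2.1773)) = 10^(-0.87092) = 0.13461.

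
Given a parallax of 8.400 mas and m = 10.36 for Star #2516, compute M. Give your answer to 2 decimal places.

d = 1/p = 1/0.008400″ = 119.05 pc.
m − M = 5 log₁₀(119.05) − 5 = 10.3786 − 5 = 5.3786.
M = m − (m − M) = 10.36 − 5.3786 = 4.98.

M = 4.98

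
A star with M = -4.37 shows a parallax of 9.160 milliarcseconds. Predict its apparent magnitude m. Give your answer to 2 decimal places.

d = 1/p = 1/0.009160″ = 109.17 pc.
m − M = 5 log₁₀ d − 5 = 5 log₁₀(109.17) − 5 = 10.1905 − 5 = 5.1905.
m = M + (m − M) = -4.37 + 5.1905 = 0.82.

m = 0.82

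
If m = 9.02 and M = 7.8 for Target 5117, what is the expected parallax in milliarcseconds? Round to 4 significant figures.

57.02 mas

m − M = 9.02 − 7.8 = 1.22.
d = 10^((m−M)/5 + 1) = 10^1.244 = 17.539 pc.
p = 1/d = 1/17.539 = 0.057016 arcsec = 57.016 mas.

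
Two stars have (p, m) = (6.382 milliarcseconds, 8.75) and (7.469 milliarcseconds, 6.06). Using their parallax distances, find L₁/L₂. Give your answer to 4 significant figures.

L₁/L₂ = 0.1150

d₁ = 1/p₁ = 1/0.006382″ = 156.69 pc; d₂ = 1/p₂ = 1/0.007469″ = 133.89 pc.
M₁ = m₁ − 5 log₁₀ d₁ + 5 = 8.75 − 10.9752 + 5 = 2.7748.
M₂ = 6.06 − 10.6337 + 5 = 0.4263.
L₁/L₂ = 10^(0.4(M₂ − M₁)) = 10^(0.4 × (-2.3485)) = 10^(-0.93940) = 0.11497.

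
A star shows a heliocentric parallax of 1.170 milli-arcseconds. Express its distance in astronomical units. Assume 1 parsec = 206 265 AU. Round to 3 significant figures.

p = 1.170 milli-arcseconds = 0.001170 arcsec.
d = 1/p = 1/0.001170 = 854.7 pc.
In AU: 854.7 × 206265 = 1.7629 × 10^8 AU.

1.76 × 10^8 AU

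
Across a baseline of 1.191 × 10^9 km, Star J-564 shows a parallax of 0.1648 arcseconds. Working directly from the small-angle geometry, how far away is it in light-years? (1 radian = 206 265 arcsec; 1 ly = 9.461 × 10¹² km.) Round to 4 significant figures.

θ = 0.1648″ = 0.1648/206265 = 7.9897 × 10^-7 rad.
d = B/θ = (1.191 × 10^9) / (7.9897 × 10^-7) = 1.4907 × 10^15 km = (1.4907 × 10^15) / (9.461 × 10^12) ly = 157.56 ly.

157.6 ly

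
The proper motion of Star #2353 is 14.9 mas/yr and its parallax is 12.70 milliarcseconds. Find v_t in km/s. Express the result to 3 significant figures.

d = 1/p = 1/0.01270″ = 78.74 pc.
μ = 14.9 mas/yr = 0.0149 ″/yr.
v_t = 4.74 × μ × d = 4.74 × 0.0149 × 78.74 = 5.5611 km/s.

5.56 km/s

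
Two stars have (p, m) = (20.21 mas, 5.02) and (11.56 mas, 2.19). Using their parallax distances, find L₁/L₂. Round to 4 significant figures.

d₁ = 1/p₁ = 1/0.02021″ = 49.48 pc; d₂ = 1/p₂ = 1/0.01156″ = 86.505 pc.
M₁ = m₁ − 5 log₁₀ d₁ + 5 = 5.02 − 8.4721 + 5 = 1.5479.
M₂ = 2.19 − 9.6852 + 5 = -2.4952.
L₁/L₂ = 10^(0.4(M₂ − M₁)) = 10^(0.4 × (-4.0431)) = 10^(-1.61724) = 0.024141.

L₁/L₂ = 0.02414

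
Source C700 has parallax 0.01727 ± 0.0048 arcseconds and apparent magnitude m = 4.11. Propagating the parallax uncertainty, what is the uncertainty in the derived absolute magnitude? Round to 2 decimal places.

M = m − 5 log₁₀ d + 5 = m + 5 log₁₀ p + 5, so ∂M/∂p = 5/(p ln 10).
σ_M = (5/ln 10) · (σ_p/p) = 2.1715 × 0.0048/0.01727 = 2.1715 × 0.27794 = 0.60355.

σ_M = 0.60 mag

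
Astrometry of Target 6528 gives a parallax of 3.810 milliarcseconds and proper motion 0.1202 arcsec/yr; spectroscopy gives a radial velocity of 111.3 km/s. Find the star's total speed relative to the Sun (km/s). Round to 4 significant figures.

186.4 km/s

d = 1/p = 1/0.003810″ = 262.47 pc.
v_t = 4.740 μ d = 4.740 × 0.1202 × 262.47 = 149.54 km/s.
v = √(v_r² + v_t²) = √(111.3² + 149.54²) = √34749.9 = 186.41 km/s.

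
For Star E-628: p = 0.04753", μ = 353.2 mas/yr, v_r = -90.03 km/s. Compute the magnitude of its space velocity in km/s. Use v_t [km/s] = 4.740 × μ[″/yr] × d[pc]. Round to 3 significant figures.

96.7 km/s

d = 1/p = 1/0.04753″ = 21.039 pc.
μ = 353.2 mas/yr = 0.3532 ″/yr.
v_t = 4.740 μ d = 4.740 × 0.3532 × 21.039 = 35.223 km/s.
v = √(v_r² + v_t²) = √((-90.03)² + 35.223²) = √9346.06 = 96.675 km/s.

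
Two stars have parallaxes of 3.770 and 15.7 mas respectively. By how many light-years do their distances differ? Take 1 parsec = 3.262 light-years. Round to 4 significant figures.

657.5 ly

d_A = 1/0.003770″ = 265.25 pc; d_B = 1/0.01570″ = 63.694 pc.
|d_B − d_A| = |63.694 − 265.25| = 201.56 pc = 201.56 × 3.262 ly = 657.49 ly.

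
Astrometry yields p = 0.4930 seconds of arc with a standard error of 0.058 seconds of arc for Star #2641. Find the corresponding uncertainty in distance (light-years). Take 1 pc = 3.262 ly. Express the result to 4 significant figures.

0.7784 ly

d = 1/p, so σ_d = σ_p / p².
σ_d = 0.0580 / (0.4930)² = 0.0580 / 0.24305 = 0.23863 pc = 0.23863 × 3.262 ly = 0.77841 ly.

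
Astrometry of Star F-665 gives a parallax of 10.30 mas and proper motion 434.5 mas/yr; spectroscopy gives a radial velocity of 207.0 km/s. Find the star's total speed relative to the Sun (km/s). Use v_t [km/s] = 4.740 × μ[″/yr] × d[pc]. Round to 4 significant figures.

d = 1/p = 1/0.01030″ = 97.087 pc.
μ = 434.5 mas/yr = 0.4345 ″/yr.
v_t = 4.740 μ d = 4.740 × 0.4345 × 97.087 = 199.95 km/s.
v = √(v_r² + v_t²) = √(207.0² + 199.95²) = √82829 = 287.8 km/s.

287.8 km/s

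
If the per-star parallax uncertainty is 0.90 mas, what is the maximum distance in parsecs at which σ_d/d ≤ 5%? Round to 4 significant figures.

σ_d/d = σ_p/p, so the condition is σ_p/p ≤ 0.05, i.e. p ≥ σ_p/0.05.
p_min = 0.90/0.05 = 18 mas = 0.018 arcsec.
d_max = 1/p_min = 1/0.018 = 55.556 pc.

55.56 pc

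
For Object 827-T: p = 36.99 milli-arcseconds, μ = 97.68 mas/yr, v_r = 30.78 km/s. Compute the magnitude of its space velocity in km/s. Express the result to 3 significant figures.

d = 1/p = 1/0.03699″ = 27.034 pc.
μ = 97.68 mas/yr = 0.09768 ″/yr.
v_t = 4.740 μ d = 4.740 × 0.09768 × 27.034 = 12.517 km/s.
v = √(v_r² + v_t²) = √(30.78² + 12.517²) = √1104.08 = 33.228 km/s.

33.2 km/s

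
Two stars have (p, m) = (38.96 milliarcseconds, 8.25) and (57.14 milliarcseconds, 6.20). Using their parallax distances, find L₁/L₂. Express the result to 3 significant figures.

L₁/L₂ = 0.326

d₁ = 1/p₁ = 1/0.03896″ = 25.667 pc; d₂ = 1/p₂ = 1/0.05714″ = 17.501 pc.
M₁ = m₁ − 5 log₁₀ d₁ + 5 = 8.25 − 7.0469 + 5 = 6.2031.
M₂ = 6.20 − 6.2153 + 5 = 4.9847.
L₁/L₂ = 10^(0.4(M₂ − M₁)) = 10^(0.4 × (-1.2184)) = 10^(-0.48736) = 0.32557.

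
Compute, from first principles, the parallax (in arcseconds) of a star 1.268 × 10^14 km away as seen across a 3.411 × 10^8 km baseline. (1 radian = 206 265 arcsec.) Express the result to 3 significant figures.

θ ≈ B/d = (3.411 × 10^8) / (1.268 × 10^14) = 2.6901 × 10^-6 rad.
In arcseconds: 2.6901 × 10^-6 × 206265 = 0.55487″.

0.555 arcsec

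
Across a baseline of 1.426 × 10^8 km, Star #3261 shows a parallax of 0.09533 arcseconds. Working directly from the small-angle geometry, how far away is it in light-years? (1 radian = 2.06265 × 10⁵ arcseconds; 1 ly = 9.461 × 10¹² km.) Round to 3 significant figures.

θ = 0.09533″ = 0.09533/206265 = 4.6217 × 10^-7 rad.
d = B/θ = (1.426 × 10^8) / (4.6217 × 10^-7) = 3.0854 × 10^14 km = (3.0854 × 10^14) / (9.461 × 10^12) ly = 32.612 ly.

32.6 ly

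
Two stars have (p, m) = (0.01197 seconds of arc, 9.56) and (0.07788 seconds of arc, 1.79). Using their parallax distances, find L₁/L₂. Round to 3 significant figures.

L₁/L₂ = 0.0330

d₁ = 1/p₁ = 1/0.01197″ = 83.542 pc; d₂ = 1/p₂ = 1/0.07788″ = 12.84 pc.
M₁ = m₁ − 5 log₁₀ d₁ + 5 = 9.56 − 9.6095 + 5 = 4.9505.
M₂ = 1.79 − 5.5428 + 5 = 1.2472.
L₁/L₂ = 10^(0.4(M₂ − M₁)) = 10^(0.4 × (-3.7033)) = 10^(-1.48132) = 0.033013.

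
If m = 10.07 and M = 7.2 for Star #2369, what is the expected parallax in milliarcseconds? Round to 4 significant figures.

m − M = 10.07 − 7.2 = 2.87.
d = 10^((m−M)/5 + 1) = 10^1.574 = 37.497 pc.
p = 1/d = 1/37.497 = 0.026669 arcsec = 26.669 mas.

26.67 mas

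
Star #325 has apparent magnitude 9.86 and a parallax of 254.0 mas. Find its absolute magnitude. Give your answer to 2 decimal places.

d = 1/p = 1/0.2540″ = 3.937 pc.
m − M = 5 log₁₀(3.937) − 5 = 2.9758 − 5 = -2.0242.
M = m − (m − M) = 9.86 − (-2.0242) = 11.88.

M = 11.88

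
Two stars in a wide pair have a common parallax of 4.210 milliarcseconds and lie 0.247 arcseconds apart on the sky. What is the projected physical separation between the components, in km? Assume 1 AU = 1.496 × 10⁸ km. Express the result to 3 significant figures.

8.78 × 10^9 km

d = 1/p = 1/0.004210″ = 237.53 pc.
At distance d (pc), an angle of θ arcsec spans θ·d AU: s = 0.247 × 237.53 = 58.67 AU.
= 58.67 × 1.496 × 10⁸ km = 8.7770 × 10^9 km.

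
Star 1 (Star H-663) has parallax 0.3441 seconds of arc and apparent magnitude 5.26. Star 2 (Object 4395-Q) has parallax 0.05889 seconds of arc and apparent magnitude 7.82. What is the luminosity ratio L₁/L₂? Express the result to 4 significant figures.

d₁ = 1/p₁ = 1/0.3441″ = 2.9061 pc; d₂ = 1/p₂ = 1/0.05889″ = 16.981 pc.
M₁ = m₁ − 5 log₁₀ d₁ + 5 = 5.26 − 2.3166 + 5 = 7.9434.
M₂ = 7.82 − 6.1498 + 5 = 6.6702.
L₁/L₂ = 10^(0.4(M₂ − M₁)) = 10^(0.4 × (-1.2732)) = 10^(-0.50928) = 0.30954.

L₁/L₂ = 0.3095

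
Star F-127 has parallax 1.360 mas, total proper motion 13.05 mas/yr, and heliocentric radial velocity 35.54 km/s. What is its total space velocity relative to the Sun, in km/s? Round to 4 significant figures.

d = 1/p = 1/0.001360″ = 735.29 pc.
μ = 13.05 mas/yr = 0.01305 ″/yr.
v_t = 4.740 μ d = 4.740 × 0.01305 × 735.29 = 45.483 km/s.
v = √(v_r² + v_t²) = √(35.54² + 45.483²) = √3331.79 = 57.722 km/s.

57.72 km/s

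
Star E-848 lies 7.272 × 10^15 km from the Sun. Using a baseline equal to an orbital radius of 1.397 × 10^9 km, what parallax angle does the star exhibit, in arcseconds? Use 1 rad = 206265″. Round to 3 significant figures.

0.0396 arcsec

θ ≈ B/d = (1.397 × 10^9) / (7.272 × 10^15) = 1.9211 × 10^-7 rad.
In arcseconds: 1.9211 × 10^-7 × 206265 = 0.039626″.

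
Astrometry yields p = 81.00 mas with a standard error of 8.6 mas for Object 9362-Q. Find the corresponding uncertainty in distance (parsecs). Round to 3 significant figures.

d = 1/p, so σ_d = σ_p / p².
σ_d = 0.00860 / (0.08100)² = 0.00860 / 0.006561 = 1.3108 pc.

1.31 pc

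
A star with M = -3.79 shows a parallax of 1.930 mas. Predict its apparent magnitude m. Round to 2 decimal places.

d = 1/p = 1/0.001930″ = 518.13 pc.
m − M = 5 log₁₀ d − 5 = 5 log₁₀(518.13) − 5 = 13.5722 − 5 = 8.5722.
m = M + (m − M) = -3.79 + 8.5722 = 4.78.

m = 4.78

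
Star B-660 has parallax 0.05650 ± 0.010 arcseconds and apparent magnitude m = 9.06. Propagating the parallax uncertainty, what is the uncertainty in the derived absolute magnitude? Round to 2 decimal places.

σ_M = 0.38 mag

M = m − 5 log₁₀ d + 5 = m + 5 log₁₀ p + 5, so ∂M/∂p = 5/(p ln 10).
σ_M = (5/ln 10) · (σ_p/p) = 2.1715 × 0.010/0.05650 = 2.1715 × 0.17699 = 0.38433.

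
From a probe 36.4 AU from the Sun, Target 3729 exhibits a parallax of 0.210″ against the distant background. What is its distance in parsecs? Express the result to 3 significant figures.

173 pc

With baseline B (in AU) and parallax p (in arcsec), d = B/p parsecs.
d = 36.4 / 0.210 = 173.33 pc.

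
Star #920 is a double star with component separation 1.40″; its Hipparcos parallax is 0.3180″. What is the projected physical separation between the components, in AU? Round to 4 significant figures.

d = 1/p = 1/0.3180″ = 3.1447 pc.
At distance d (pc), an angle of θ arcsec spans θ·d AU: s = 1.40 × 3.1447 = 4.4026 AU.

4.403 AU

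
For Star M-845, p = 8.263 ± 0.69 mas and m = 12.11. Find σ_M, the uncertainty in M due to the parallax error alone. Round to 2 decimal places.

σ_M = 0.18 mag

M = m − 5 log₁₀ d + 5 = m + 5 log₁₀ p + 5, so ∂M/∂p = 5/(p ln 10).
σ_M = (5/ln 10) · (σ_p/p) = 2.1715 × 0.69/8.263 = 2.1715 × 0.083505 = 0.18133.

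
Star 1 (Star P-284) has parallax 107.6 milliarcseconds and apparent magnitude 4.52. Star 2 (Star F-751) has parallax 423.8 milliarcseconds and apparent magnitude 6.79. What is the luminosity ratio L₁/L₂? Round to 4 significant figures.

L₁/L₂ = 125.5

d₁ = 1/p₁ = 1/0.1076″ = 9.2937 pc; d₂ = 1/p₂ = 1/0.4238″ = 2.3596 pc.
M₁ = m₁ − 5 log₁₀ d₁ + 5 = 4.52 − 4.8409 + 5 = 4.6791.
M₂ = 6.79 − 1.8642 + 5 = 9.9258.
L₁/L₂ = 10^(0.4(M₂ − M₁)) = 10^(0.4 × 5.2467) = 10^2.09868 = 125.51.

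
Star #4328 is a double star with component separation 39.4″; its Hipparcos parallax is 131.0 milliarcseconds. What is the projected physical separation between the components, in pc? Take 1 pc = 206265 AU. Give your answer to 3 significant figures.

0.00146 pc

d = 1/p = 1/0.1310″ = 7.6336 pc.
At distance d (pc), an angle of θ arcsec spans θ·d AU: s = 39.4 × 7.6336 = 300.76 AU.
= 300.76 / 206265 = 0.0014581 pc.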